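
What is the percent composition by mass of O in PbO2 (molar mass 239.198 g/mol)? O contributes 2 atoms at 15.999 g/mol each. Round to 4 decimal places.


pct = 100 * (n_elem * M_elem) / M_total
mass_contribution = 2 * 15.999 = 31.998 g/mol
pct = 100 * 31.998 / 239.198
pct = 13.37720215 %, rounded to 4 dp:

13.3772 %


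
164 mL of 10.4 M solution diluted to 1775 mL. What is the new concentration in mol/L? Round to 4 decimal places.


Dilution: M1*V1 = M2*V2, solve for M2.
M2 = M1*V1 / V2
M2 = 10.4 * 164 / 1775
M2 = 1705.6 / 1775
M2 = 0.96090141 mol/L, rounded to 4 dp:

0.9609 mol/L


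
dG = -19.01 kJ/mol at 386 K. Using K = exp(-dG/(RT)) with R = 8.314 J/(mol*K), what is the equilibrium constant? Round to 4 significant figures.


dG is in kJ/mol; multiply by 1000 to match R in J/(mol*K).
RT = 8.314 * 386 = 3209.204 J/mol
exponent = -dG*1000 / (RT) = -(-19.01*1000) / 3209.204 = 5.92358728
K = exp(5.92358728)
K = 373.75006, rounded to 4 significant figures:

373.8


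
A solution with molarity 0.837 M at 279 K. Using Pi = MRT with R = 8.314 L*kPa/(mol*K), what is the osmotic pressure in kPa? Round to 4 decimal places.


Osmotic pressure (van't Hoff): Pi = M*R*T.
RT = 8.314 * 279 = 2319.606
Pi = 0.837 * 2319.606
Pi = 1941.510222 kPa, rounded to 4 dp:

1941.5102 kPa


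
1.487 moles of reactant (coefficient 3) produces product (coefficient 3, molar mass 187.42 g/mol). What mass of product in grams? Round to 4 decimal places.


Use the coefficient ratio to convert reactant moles to product moles, then multiply by the product's molar mass.
moles_P = moles_R * (coeff_P / coeff_R) = 1.487 * (3/3) = 1.487
mass_P = moles_P * M_P = 1.487 * 187.42
mass_P = 278.69354 g, rounded to 4 dp:

278.6935 g


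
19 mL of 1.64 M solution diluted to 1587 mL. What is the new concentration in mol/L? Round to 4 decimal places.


Dilution: M1*V1 = M2*V2, solve for M2.
M2 = M1*V1 / V2
M2 = 1.64 * 19 / 1587
M2 = 31.16 / 1587
M2 = 0.01963453 mol/L, rounded to 4 dp:

0.0196 mol/L


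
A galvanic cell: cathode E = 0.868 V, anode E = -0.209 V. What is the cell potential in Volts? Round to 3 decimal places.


Standard cell potential: E_cell = E_cathode - E_anode.
E_cell = 0.868 - (-0.209)
E_cell = 1.077 V, rounded to 3 dp:

1.077 V


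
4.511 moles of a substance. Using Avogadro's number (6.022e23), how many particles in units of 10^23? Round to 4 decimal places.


N = n * NA, then divide by 1e23 for the requested units.
N / 1e23 = n * 6.022
N / 1e23 = 4.511 * 6.022
N / 1e23 = 27.165242, rounded to 4 dp:

27.1652


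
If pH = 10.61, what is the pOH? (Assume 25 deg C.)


At 25 deg C, pH + pOH = 14.
pOH = 14 - pH = 14 - 10.61
pOH = 3.39:

3.39


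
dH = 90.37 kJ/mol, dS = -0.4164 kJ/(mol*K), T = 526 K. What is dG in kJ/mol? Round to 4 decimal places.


Gibbs: dG = dH - T*dS (consistent units, dS already in kJ/(mol*K)).
T*dS = 526 * -0.4164 = -219.0264
dG = 90.37 - (-219.0264)
dG = 309.3964 kJ/mol, rounded to 4 dp:

309.3964 kJ/mol


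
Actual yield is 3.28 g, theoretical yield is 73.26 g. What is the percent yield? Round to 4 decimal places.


% yield = 100 * actual / theoretical
% yield = 100 * 3.28 / 73.26
% yield = 4.47720448 %, rounded to 4 dp:

4.4772 %


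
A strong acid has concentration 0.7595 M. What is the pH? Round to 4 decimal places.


A strong acid dissociates completely, so [H+] equals the given concentration.
pH = -log10([H+]) = -log10(0.7595)
pH = 0.11947222, rounded to 4 dp:

0.1195


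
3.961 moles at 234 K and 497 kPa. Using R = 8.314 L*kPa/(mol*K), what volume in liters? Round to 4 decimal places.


PV = nRT, solve for V = nRT / P.
nRT = 3.961 * 8.314 * 234 = 7706.0304
V = 7706.0304 / 497
V = 15.50509135 L, rounded to 4 dp:

15.5051 L


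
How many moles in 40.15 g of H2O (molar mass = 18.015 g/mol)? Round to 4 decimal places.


n = mass / M
n = 40.15 / 18.015
n = 2.22869831 mol, rounded to 4 dp:

2.2287 mol


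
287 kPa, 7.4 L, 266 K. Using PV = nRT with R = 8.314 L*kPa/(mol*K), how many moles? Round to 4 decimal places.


PV = nRT, solve for n = PV / (RT).
PV = 287 * 7.4 = 2123.8
RT = 8.314 * 266 = 2211.524
n = 2123.8 / 2211.524
n = 0.96033324 mol, rounded to 4 dp:

0.9603 mol


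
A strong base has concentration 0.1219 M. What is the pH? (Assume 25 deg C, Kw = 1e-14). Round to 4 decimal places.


A strong base dissociates completely, so [OH-] equals the given concentration.
pOH = -log10([OH-]) = -log10(0.1219) = 0.913996
pH = 14 - pOH = 14 - 0.913996
pH = 13.086004, rounded to 4 dp:

13.0860


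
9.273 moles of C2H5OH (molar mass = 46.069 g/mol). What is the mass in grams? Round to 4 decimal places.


mass = n * M
mass = 9.273 * 46.069
mass = 427.197837 g, rounded to 4 dp:

427.1978 g


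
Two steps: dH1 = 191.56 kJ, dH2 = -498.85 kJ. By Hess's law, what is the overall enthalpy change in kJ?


Hess's law: enthalpy is a state function, so add the step enthalpies.
dH_total = dH1 + dH2 = 191.56 + (-498.85)
dH_total = -307.29 kJ:

-307.29 kJ


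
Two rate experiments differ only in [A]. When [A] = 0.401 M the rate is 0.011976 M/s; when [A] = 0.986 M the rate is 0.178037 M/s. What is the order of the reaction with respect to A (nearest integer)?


Rate is proportional to [A]^n, so rate2/rate1 = ([A]2/[A]1)^n. Take logs to solve for n.
rate2/rate1 = 0.178037 / 0.011976 = 14.8661
[A]2/[A]1 = 0.986 / 0.401 = 2.4589
n = ln(14.8661) / ln(2.4589) = 3.0
Nearest integer order:

3


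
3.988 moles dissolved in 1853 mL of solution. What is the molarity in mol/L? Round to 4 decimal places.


Convert volume to liters: V_L = V_mL / 1000.
V_L = 1853 / 1000 = 1.853 L
M = n / V_L = 3.988 / 1.853
M = 2.15218564 mol/L, rounded to 4 dp:

2.1522 mol/L


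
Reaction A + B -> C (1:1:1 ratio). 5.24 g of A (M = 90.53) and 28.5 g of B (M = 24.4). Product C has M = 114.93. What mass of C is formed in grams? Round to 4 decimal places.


Find moles of each reactant; the smaller value is the limiting reagent in a 1:1:1 reaction, so moles_C equals moles of the limiter.
n_A = mass_A / M_A = 5.24 / 90.53 = 0.057881 mol
n_B = mass_B / M_B = 28.5 / 24.4 = 1.168033 mol
Limiting reagent: A (smaller), n_limiting = 0.057881 mol
mass_C = n_limiting * M_C = 0.057881 * 114.93
mass_C = 6.65226333 g, rounded to 4 dp:

6.6523 g


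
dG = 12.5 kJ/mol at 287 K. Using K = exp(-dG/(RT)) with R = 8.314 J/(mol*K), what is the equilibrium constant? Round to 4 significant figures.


dG is in kJ/mol; multiply by 1000 to match R in J/(mol*K).
RT = 8.314 * 287 = 2386.118 J/mol
exponent = -dG*1000 / (RT) = -(12.5*1000) / 2386.118 = -5.23863447
K = exp(-5.23863447)
K = 0.0053074994, rounded to 4 significant figures:

0.005307


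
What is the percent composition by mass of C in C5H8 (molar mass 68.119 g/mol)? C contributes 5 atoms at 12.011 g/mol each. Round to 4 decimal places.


pct = 100 * (n_elem * M_elem) / M_total
mass_contribution = 5 * 12.011 = 60.055 g/mol
pct = 100 * 60.055 / 68.119
pct = 88.16189316 %, rounded to 4 dp:

88.1619 %


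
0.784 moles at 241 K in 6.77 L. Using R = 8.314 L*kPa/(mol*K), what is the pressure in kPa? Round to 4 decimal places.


PV = nRT, solve for P = nRT / V.
nRT = 0.784 * 8.314 * 241 = 1570.8804
P = 1570.8804 / 6.77
P = 232.0355096 kPa, rounded to 4 dp:

232.0355 kPa


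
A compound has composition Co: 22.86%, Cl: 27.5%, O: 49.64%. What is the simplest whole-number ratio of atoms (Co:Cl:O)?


Assume 100 g of compound, divide each mass% by atomic mass to get moles, then normalize by the smallest to get a raw atom ratio.
Moles per 100 g: Co: 22.86/58.933 = 0.3879, Cl: 27.5/35.453 = 0.7757, O: 49.64/15.999 = 3.1027
Raw ratio (divide by min = 0.3879): Co: 1.0, Cl: 2.0, O: 7.999
Multiply by 1 to clear fractions: Co: 1.0 ~= 1, Cl: 2.0 ~= 2, O: 7.999 ~= 8
Reduce by GCD to get the simplest whole-number ratio:

1:2:8


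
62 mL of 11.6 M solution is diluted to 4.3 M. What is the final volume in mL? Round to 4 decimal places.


Dilution: M1*V1 = M2*V2, solve for V2.
V2 = M1*V1 / M2
V2 = 11.6 * 62 / 4.3
V2 = 719.2 / 4.3
V2 = 167.25581395 mL, rounded to 4 dp:

167.2558 mL


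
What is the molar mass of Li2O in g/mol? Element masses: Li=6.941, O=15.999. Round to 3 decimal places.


M = sum(count * atomic_mass) over atoms.
M = 2*6.941 + 1*15.999
M = 13.882 + 15.999
M = 29.881 g/mol, rounded to 3 dp:

29.881 g/mol


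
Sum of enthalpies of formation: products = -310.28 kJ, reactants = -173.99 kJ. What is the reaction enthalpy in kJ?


dH_rxn = sum(dH_f products) - sum(dH_f reactants)
dH_rxn = -310.28 - (-173.99)
dH_rxn = -136.29 kJ:

-136.29 kJ


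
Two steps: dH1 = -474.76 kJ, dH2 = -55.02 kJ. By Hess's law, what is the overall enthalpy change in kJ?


Hess's law: enthalpy is a state function, so add the step enthalpies.
dH_total = dH1 + dH2 = -474.76 + (-55.02)
dH_total = -529.78 kJ:

-529.78 kJ


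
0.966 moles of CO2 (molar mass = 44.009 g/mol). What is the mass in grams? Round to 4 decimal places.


mass = n * M
mass = 0.966 * 44.009
mass = 42.512694 g, rounded to 4 dp:

42.5127 g


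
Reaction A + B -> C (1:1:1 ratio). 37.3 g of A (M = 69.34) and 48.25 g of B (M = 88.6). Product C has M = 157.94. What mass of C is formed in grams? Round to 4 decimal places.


Find moles of each reactant; the smaller value is the limiting reagent in a 1:1:1 reaction, so moles_C equals moles of the limiter.
n_A = mass_A / M_A = 37.3 / 69.34 = 0.537929 mol
n_B = mass_B / M_B = 48.25 / 88.6 = 0.544582 mol
Limiting reagent: A (smaller), n_limiting = 0.537929 mol
mass_C = n_limiting * M_C = 0.537929 * 157.94
mass_C = 84.96050626 g, rounded to 4 dp:

84.9605 g


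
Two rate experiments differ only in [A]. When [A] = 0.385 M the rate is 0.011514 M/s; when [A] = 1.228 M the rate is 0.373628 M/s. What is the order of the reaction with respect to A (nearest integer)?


Rate is proportional to [A]^n, so rate2/rate1 = ([A]2/[A]1)^n. Take logs to solve for n.
rate2/rate1 = 0.373628 / 0.011514 = 32.4499
[A]2/[A]1 = 1.228 / 0.385 = 3.1896
n = ln(32.4499) / ln(3.1896) = 3.0
Nearest integer order:

3


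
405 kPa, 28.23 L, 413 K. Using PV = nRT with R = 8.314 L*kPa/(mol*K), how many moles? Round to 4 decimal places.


PV = nRT, solve for n = PV / (RT).
PV = 405 * 28.23 = 11433.15
RT = 8.314 * 413 = 3433.682
n = 11433.15 / 3433.682
n = 3.32970555 mol, rounded to 4 dp:

3.3297 mol


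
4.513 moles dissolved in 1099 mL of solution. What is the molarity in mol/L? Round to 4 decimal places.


Convert volume to liters: V_L = V_mL / 1000.
V_L = 1099 / 1000 = 1.099 L
M = n / V_L = 4.513 / 1.099
M = 4.10646042 mol/L, rounded to 4 dp:

4.1065 mol/L


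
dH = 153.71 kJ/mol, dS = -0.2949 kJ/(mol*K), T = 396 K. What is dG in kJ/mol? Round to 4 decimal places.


Gibbs: dG = dH - T*dS (consistent units, dS already in kJ/(mol*K)).
T*dS = 396 * -0.2949 = -116.7804
dG = 153.71 - (-116.7804)
dG = 270.4904 kJ/mol, rounded to 4 dp:

270.4904 kJ/mol


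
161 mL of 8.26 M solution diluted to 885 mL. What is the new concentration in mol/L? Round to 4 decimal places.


Dilution: M1*V1 = M2*V2, solve for M2.
M2 = M1*V1 / V2
M2 = 8.26 * 161 / 885
M2 = 1329.86 / 885
M2 = 1.50266667 mol/L, rounded to 4 dp:

1.5027 mol/L


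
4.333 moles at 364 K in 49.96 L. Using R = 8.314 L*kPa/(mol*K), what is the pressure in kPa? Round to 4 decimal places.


PV = nRT, solve for P = nRT / V.
nRT = 4.333 * 8.314 * 364 = 13112.9406
P = 13112.9406 / 49.96
P = 262.46878703 kPa, rounded to 4 dp:

262.4688 kPa


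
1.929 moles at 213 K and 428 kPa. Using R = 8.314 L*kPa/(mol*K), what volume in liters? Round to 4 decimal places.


PV = nRT, solve for V = nRT / P.
nRT = 1.929 * 8.314 * 213 = 3416.0314
V = 3416.0314 / 428
V = 7.98138178 L, rounded to 4 dp:

7.9814 L


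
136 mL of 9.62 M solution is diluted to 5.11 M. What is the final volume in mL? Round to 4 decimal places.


Dilution: M1*V1 = M2*V2, solve for V2.
V2 = M1*V1 / M2
V2 = 9.62 * 136 / 5.11
V2 = 1308.32 / 5.11
V2 = 256.03131115 mL, rounded to 4 dp:

256.0313 mL


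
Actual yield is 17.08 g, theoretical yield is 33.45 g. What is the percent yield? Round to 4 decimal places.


% yield = 100 * actual / theoretical
% yield = 100 * 17.08 / 33.45
% yield = 51.0612855 %, rounded to 4 dp:

51.0613 %


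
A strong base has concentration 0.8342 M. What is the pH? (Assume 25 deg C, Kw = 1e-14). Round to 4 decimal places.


A strong base dissociates completely, so [OH-] equals the given concentration.
pOH = -log10([OH-]) = -log10(0.8342) = 0.07873
pH = 14 - pOH = 14 - 0.07873
pH = 13.92127, rounded to 4 dp:

13.9213


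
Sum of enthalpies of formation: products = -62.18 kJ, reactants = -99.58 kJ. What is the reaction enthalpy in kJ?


dH_rxn = sum(dH_f products) - sum(dH_f reactants)
dH_rxn = -62.18 - (-99.58)
dH_rxn = 37.4 kJ:

37.40 kJ


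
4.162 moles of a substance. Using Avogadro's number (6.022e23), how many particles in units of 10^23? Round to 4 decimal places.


N = n * NA, then divide by 1e23 for the requested units.
N / 1e23 = n * 6.022
N / 1e23 = 4.162 * 6.022
N / 1e23 = 25.063564, rounded to 4 dp:

25.0636


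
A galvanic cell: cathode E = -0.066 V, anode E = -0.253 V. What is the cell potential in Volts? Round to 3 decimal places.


Standard cell potential: E_cell = E_cathode - E_anode.
E_cell = -0.066 - (-0.253)
E_cell = 0.187 V, rounded to 3 dp:

0.187 V


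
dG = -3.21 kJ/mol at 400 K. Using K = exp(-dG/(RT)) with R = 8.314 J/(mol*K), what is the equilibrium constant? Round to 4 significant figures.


dG is in kJ/mol; multiply by 1000 to match R in J/(mol*K).
RT = 8.314 * 400 = 3325.6 J/mol
exponent = -dG*1000 / (RT) = -(-3.21*1000) / 3325.6 = 0.96523936
K = exp(0.96523936)
K = 2.625416, rounded to 4 significant figures:

2.625


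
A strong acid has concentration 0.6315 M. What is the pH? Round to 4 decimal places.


A strong acid dissociates completely, so [H+] equals the given concentration.
pH = -log10([H+]) = -log10(0.6315)
pH = 0.19962665, rounded to 4 dp:

0.1996


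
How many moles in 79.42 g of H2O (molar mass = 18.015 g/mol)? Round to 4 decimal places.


n = mass / M
n = 79.42 / 18.015
n = 4.40854843 mol, rounded to 4 dp:

4.4085 mol


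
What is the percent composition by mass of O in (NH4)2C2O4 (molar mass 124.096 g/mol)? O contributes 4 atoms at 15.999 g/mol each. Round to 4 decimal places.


pct = 100 * (n_elem * M_elem) / M_total
mass_contribution = 4 * 15.999 = 63.996 g/mol
pct = 100 * 63.996 / 124.096
pct = 51.56975245 %, rounded to 4 dp:

51.5698 %


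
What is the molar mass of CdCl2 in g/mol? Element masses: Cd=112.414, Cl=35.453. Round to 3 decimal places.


M = sum(count * atomic_mass) over atoms.
M = 1*112.414 + 2*35.453
M = 112.414 + 70.906
M = 183.32 g/mol, rounded to 3 dp:

183.320 g/mol


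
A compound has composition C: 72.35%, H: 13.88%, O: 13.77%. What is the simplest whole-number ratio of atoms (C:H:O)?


Assume 100 g of compound, divide each mass% by atomic mass to get moles, then normalize by the smallest to get a raw atom ratio.
Moles per 100 g: C: 72.35/12.011 = 6.0236, H: 13.88/1.008 = 13.7698, O: 13.77/15.999 = 0.8607
Raw ratio (divide by min = 0.8607): C: 6.999, H: 15.999, O: 1.0
Multiply by 1 to clear fractions: C: 6.999 ~= 7, H: 15.999 ~= 16, O: 1.0 ~= 1
Reduce by GCD to get the simplest whole-number ratio:

7:16:1


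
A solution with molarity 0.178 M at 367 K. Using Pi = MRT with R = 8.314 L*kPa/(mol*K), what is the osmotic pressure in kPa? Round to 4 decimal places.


Osmotic pressure (van't Hoff): Pi = M*R*T.
RT = 8.314 * 367 = 3051.238
Pi = 0.178 * 3051.238
Pi = 543.120364 kPa, rounded to 4 dp:

543.1204 kPa


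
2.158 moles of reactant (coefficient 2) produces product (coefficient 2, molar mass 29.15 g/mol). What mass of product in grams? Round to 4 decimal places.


Use the coefficient ratio to convert reactant moles to product moles, then multiply by the product's molar mass.
moles_P = moles_R * (coeff_P / coeff_R) = 2.158 * (2/2) = 2.158
mass_P = moles_P * M_P = 2.158 * 29.15
mass_P = 62.9057 g, rounded to 4 dp:

62.9057 g


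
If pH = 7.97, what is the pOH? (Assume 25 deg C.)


At 25 deg C, pH + pOH = 14.
pOH = 14 - pH = 14 - 7.97
pOH = 6.03:

6.03


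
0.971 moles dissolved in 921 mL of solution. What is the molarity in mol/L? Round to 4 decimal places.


Convert volume to liters: V_L = V_mL / 1000.
V_L = 921 / 1000 = 0.921 L
M = n / V_L = 0.971 / 0.921
M = 1.05428882 mol/L, rounded to 4 dp:

1.0543 mol/L


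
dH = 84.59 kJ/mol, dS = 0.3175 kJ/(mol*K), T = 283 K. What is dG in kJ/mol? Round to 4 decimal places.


Gibbs: dG = dH - T*dS (consistent units, dS already in kJ/(mol*K)).
T*dS = 283 * 0.3175 = 89.8525
dG = 84.59 - (89.8525)
dG = -5.2625 kJ/mol, rounded to 4 dp:

-5.2625 kJ/mol


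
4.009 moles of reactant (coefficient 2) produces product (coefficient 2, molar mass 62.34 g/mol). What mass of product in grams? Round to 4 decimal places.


Use the coefficient ratio to convert reactant moles to product moles, then multiply by the product's molar mass.
moles_P = moles_R * (coeff_P / coeff_R) = 4.009 * (2/2) = 4.009
mass_P = moles_P * M_P = 4.009 * 62.34
mass_P = 249.92106 g, rounded to 4 dp:

249.9211 g


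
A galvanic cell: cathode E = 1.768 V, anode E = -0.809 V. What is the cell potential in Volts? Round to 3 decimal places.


Standard cell potential: E_cell = E_cathode - E_anode.
E_cell = 1.768 - (-0.809)
E_cell = 2.577 V, rounded to 3 dp:

2.577 V


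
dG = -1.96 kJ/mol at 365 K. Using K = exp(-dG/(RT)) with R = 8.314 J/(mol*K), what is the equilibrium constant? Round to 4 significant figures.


dG is in kJ/mol; multiply by 1000 to match R in J/(mol*K).
RT = 8.314 * 365 = 3034.61 J/mol
exponent = -dG*1000 / (RT) = -(-1.96*1000) / 3034.61 = 0.64588201
K = exp(0.64588201)
K = 1.9076689, rounded to 4 significant figures:

1.908


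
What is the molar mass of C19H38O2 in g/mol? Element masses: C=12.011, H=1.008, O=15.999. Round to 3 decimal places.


M = sum(count * atomic_mass) over atoms.
M = 19*12.011 + 38*1.008 + 2*15.999
M = 228.209 + 38.304 + 31.998
M = 298.511 g/mol, rounded to 3 dp:

298.511 g/mol


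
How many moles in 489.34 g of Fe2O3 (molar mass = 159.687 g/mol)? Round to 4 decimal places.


n = mass / M
n = 489.34 / 159.687
n = 3.06436967 mol, rounded to 4 dp:

3.0644 mol


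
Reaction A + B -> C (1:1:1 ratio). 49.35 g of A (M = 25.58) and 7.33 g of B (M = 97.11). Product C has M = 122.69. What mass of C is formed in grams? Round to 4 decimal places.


Find moles of each reactant; the smaller value is the limiting reagent in a 1:1:1 reaction, so moles_C equals moles of the limiter.
n_A = mass_A / M_A = 49.35 / 25.58 = 1.929242 mol
n_B = mass_B / M_B = 7.33 / 97.11 = 0.075481 mol
Limiting reagent: B (smaller), n_limiting = 0.075481 mol
mass_C = n_limiting * M_C = 0.075481 * 122.69
mass_C = 9.26076389 g, rounded to 4 dp:

9.2608 g


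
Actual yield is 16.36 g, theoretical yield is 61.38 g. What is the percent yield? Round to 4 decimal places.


% yield = 100 * actual / theoretical
% yield = 100 * 16.36 / 61.38
% yield = 26.65363311 %, rounded to 4 dp:

26.6536 %


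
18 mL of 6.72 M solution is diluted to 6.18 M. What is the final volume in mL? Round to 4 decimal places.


Dilution: M1*V1 = M2*V2, solve for V2.
V2 = M1*V1 / M2
V2 = 6.72 * 18 / 6.18
V2 = 120.96 / 6.18
V2 = 19.57281553 mL, rounded to 4 dp:

19.5728 mL


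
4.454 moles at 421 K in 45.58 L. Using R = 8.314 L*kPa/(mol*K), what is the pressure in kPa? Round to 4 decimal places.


PV = nRT, solve for P = nRT / V.
nRT = 4.454 * 8.314 * 421 = 15589.8641
P = 15589.8641 / 45.58
P = 342.03299912 kPa, rounded to 4 dp:

342.0330 kPa


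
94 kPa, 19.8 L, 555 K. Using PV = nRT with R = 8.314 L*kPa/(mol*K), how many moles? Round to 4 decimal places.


PV = nRT, solve for n = PV / (RT).
PV = 94 * 19.8 = 1861.2
RT = 8.314 * 555 = 4614.27
n = 1861.2 / 4614.27
n = 0.40335741 mol, rounded to 4 dp:

0.4034 mol


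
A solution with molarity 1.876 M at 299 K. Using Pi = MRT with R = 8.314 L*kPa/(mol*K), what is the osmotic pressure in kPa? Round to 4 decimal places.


Osmotic pressure (van't Hoff): Pi = M*R*T.
RT = 8.314 * 299 = 2485.886
Pi = 1.876 * 2485.886
Pi = 4663.522136 kPa, rounded to 4 dp:

4663.5221 kPa


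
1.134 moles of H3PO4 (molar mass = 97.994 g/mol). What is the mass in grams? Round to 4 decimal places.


mass = n * M
mass = 1.134 * 97.994
mass = 111.125196 g, rounded to 4 dp:

111.1252 g


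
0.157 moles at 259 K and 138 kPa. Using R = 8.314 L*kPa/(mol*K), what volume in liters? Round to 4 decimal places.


PV = nRT, solve for V = nRT / P.
nRT = 0.157 * 8.314 * 259 = 338.0722
V = 338.0722 / 138
V = 2.44979855 L, rounded to 4 dp:

2.4498 L


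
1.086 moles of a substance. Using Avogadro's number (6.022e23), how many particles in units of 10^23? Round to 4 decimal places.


N = n * NA, then divide by 1e23 for the requested units.
N / 1e23 = n * 6.022
N / 1e23 = 1.086 * 6.022
N / 1e23 = 6.539892, rounded to 4 dp:

6.5399


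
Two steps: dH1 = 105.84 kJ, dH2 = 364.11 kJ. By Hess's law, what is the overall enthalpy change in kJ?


Hess's law: enthalpy is a state function, so add the step enthalpies.
dH_total = dH1 + dH2 = 105.84 + (364.11)
dH_total = 469.95 kJ:

469.95 kJ


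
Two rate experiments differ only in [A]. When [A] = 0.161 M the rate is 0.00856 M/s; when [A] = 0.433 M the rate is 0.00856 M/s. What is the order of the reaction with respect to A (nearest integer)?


Rate is proportional to [A]^n, so rate2/rate1 = ([A]2/[A]1)^n. Take logs to solve for n.
rate2/rate1 = 0.00856 / 0.00856 = 1.0
[A]2/[A]1 = 0.433 / 0.161 = 2.6894
n = ln(1.0) / ln(2.6894) = 0.0
Nearest integer order:

0


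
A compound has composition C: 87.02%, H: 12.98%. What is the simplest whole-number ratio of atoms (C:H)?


Assume 100 g of compound, divide each mass% by atomic mass to get moles, then normalize by the smallest to get a raw atom ratio.
Moles per 100 g: C: 87.02/12.011 = 7.245, H: 12.98/1.008 = 12.877
Raw ratio (divide by min = 7.245): C: 1.0, H: 1.777
Multiply by 9 to clear fractions: C: 9.0 ~= 9, H: 15.996 ~= 16
Reduce by GCD to get the simplest whole-number ratio:

9:16


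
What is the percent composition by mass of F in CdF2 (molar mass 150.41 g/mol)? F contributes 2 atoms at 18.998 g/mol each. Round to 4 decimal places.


pct = 100 * (n_elem * M_elem) / M_total
mass_contribution = 2 * 18.998 = 37.996 g/mol
pct = 100 * 37.996 / 150.41
pct = 25.26161824 %, rounded to 4 dp:

25.2616 %


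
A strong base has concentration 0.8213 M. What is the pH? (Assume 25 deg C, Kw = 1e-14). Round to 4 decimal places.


A strong base dissociates completely, so [OH-] equals the given concentration.
pOH = -log10([OH-]) = -log10(0.8213) = 0.085498
pH = 14 - pOH = 14 - 0.085498
pH = 13.914502, rounded to 4 dp:

13.9145


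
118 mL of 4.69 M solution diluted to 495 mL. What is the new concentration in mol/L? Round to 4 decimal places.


Dilution: M1*V1 = M2*V2, solve for M2.
M2 = M1*V1 / V2
M2 = 4.69 * 118 / 495
M2 = 553.42 / 495
M2 = 1.1180202 mol/L, rounded to 4 dp:

1.1180 mol/L


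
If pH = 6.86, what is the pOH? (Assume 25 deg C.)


At 25 deg C, pH + pOH = 14.
pOH = 14 - pH = 14 - 6.86
pOH = 7.14:

7.14


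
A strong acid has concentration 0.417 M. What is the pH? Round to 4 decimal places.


A strong acid dissociates completely, so [H+] equals the given concentration.
pH = -log10([H+]) = -log10(0.417)
pH = 0.37986395, rounded to 4 dp:

0.3799


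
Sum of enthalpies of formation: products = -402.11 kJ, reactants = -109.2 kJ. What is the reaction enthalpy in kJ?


dH_rxn = sum(dH_f products) - sum(dH_f reactants)
dH_rxn = -402.11 - (-109.2)
dH_rxn = -292.91 kJ:

-292.91 kJ


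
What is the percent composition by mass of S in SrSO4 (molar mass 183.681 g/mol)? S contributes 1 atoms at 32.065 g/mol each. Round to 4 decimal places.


pct = 100 * (n_elem * M_elem) / M_total
mass_contribution = 1 * 32.065 = 32.065 g/mol
pct = 100 * 32.065 / 183.681
pct = 17.45689538 %, rounded to 4 dp:

17.4569 %


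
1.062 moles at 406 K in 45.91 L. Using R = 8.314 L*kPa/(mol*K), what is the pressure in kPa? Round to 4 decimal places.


PV = nRT, solve for P = nRT / V.
nRT = 1.062 * 8.314 * 406 = 3584.764
P = 3584.764 / 45.91
P = 78.08242213 kPa, rounded to 4 dp:

78.0824 kPa


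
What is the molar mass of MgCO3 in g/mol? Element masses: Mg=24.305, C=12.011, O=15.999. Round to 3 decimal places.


M = sum(count * atomic_mass) over atoms.
M = 1*24.305 + 1*12.011 + 3*15.999
M = 24.305 + 12.011 + 47.997
M = 84.313 g/mol, rounded to 3 dp:

84.313 g/mol


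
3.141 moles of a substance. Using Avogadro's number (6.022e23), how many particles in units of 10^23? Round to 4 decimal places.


N = n * NA, then divide by 1e23 for the requested units.
N / 1e23 = n * 6.022
N / 1e23 = 3.141 * 6.022
N / 1e23 = 18.915102, rounded to 4 dp:

18.9151


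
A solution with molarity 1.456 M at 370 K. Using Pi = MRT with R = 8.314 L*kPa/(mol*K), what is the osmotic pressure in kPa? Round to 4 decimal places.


Osmotic pressure (van't Hoff): Pi = M*R*T.
RT = 8.314 * 370 = 3076.18
Pi = 1.456 * 3076.18
Pi = 4478.91808 kPa, rounded to 4 dp:

4478.9181 kPa


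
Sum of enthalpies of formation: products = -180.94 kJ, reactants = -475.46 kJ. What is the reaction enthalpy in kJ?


dH_rxn = sum(dH_f products) - sum(dH_f reactants)
dH_rxn = -180.94 - (-475.46)
dH_rxn = 294.52 kJ:

294.52 kJ


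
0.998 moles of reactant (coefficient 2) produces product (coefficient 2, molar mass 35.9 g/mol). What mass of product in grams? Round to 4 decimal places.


Use the coefficient ratio to convert reactant moles to product moles, then multiply by the product's molar mass.
moles_P = moles_R * (coeff_P / coeff_R) = 0.998 * (2/2) = 0.998
mass_P = moles_P * M_P = 0.998 * 35.9
mass_P = 35.8282 g, rounded to 4 dp:

35.8282 g


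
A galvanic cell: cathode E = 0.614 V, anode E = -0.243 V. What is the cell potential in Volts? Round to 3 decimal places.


Standard cell potential: E_cell = E_cathode - E_anode.
E_cell = 0.614 - (-0.243)
E_cell = 0.857 V, rounded to 3 dp:

0.857 V


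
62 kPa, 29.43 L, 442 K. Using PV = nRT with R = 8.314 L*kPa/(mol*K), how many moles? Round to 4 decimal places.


PV = nRT, solve for n = PV / (RT).
PV = 62 * 29.43 = 1824.66
RT = 8.314 * 442 = 3674.788
n = 1824.66 / 3674.788
n = 0.49653477 mol, rounded to 4 dp:

0.4965 mol


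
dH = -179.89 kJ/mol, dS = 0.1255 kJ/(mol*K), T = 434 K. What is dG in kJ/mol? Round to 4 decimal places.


Gibbs: dG = dH - T*dS (consistent units, dS already in kJ/(mol*K)).
T*dS = 434 * 0.1255 = 54.467
dG = -179.89 - (54.467)
dG = -234.357 kJ/mol, rounded to 4 dp:

-234.3570 kJ/mol


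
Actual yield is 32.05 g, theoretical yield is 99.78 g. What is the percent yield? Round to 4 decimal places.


% yield = 100 * actual / theoretical
% yield = 100 * 32.05 / 99.78
% yield = 32.12066546 %, rounded to 4 dp:

32.1207 %


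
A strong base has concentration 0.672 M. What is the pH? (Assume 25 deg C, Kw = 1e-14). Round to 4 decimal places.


A strong base dissociates completely, so [OH-] equals the given concentration.
pOH = -log10([OH-]) = -log10(0.672) = 0.172631
pH = 14 - pOH = 14 - 0.172631
pH = 13.827369, rounded to 4 dp:

13.8274


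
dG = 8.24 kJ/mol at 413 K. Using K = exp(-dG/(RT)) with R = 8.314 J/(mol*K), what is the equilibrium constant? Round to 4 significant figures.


dG is in kJ/mol; multiply by 1000 to match R in J/(mol*K).
RT = 8.314 * 413 = 3433.682 J/mol
exponent = -dG*1000 / (RT) = -(8.24*1000) / 3433.682 = -2.3997563
K = exp(-2.3997563)
K = 0.090740064, rounded to 4 significant figures:

0.09074


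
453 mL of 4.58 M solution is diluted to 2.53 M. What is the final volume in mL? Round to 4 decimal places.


Dilution: M1*V1 = M2*V2, solve for V2.
V2 = M1*V1 / M2
V2 = 4.58 * 453 / 2.53
V2 = 2074.74 / 2.53
V2 = 820.05533597 mL, rounded to 4 dp:

820.0553 mL


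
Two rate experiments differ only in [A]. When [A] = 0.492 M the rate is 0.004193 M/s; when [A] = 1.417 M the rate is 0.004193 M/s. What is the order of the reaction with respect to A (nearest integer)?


Rate is proportional to [A]^n, so rate2/rate1 = ([A]2/[A]1)^n. Take logs to solve for n.
rate2/rate1 = 0.004193 / 0.004193 = 1.0
[A]2/[A]1 = 1.417 / 0.492 = 2.8801
n = ln(1.0) / ln(2.8801) = 0.0
Nearest integer order:

0


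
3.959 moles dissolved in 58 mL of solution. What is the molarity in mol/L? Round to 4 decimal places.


Convert volume to liters: V_L = V_mL / 1000.
V_L = 58 / 1000 = 0.058 L
M = n / V_L = 3.959 / 0.058
M = 68.25862069 mol/L, rounded to 4 dp:

68.2586 mol/L


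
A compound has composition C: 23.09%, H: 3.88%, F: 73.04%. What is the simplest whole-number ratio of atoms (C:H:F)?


Assume 100 g of compound, divide each mass% by atomic mass to get moles, then normalize by the smallest to get a raw atom ratio.
Moles per 100 g: C: 23.09/12.011 = 1.9224, H: 3.88/1.008 = 3.8492, F: 73.04/18.998 = 3.8446
Raw ratio (divide by min = 1.9224): C: 1.0, H: 2.002, F: 2.0
Multiply by 1 to clear fractions: C: 1.0 ~= 1, H: 2.002 ~= 2, F: 2.0 ~= 2
Reduce by GCD to get the simplest whole-number ratio:

1:2:2


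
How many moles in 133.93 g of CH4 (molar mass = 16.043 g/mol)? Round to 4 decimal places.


n = mass / M
n = 133.93 / 16.043
n = 8.34818924 mol, rounded to 4 dp:

8.3482 mol


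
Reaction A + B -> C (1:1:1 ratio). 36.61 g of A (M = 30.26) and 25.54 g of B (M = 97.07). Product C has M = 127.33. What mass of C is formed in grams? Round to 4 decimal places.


Find moles of each reactant; the smaller value is the limiting reagent in a 1:1:1 reaction, so moles_C equals moles of the limiter.
n_A = mass_A / M_A = 36.61 / 30.26 = 1.209848 mol
n_B = mass_B / M_B = 25.54 / 97.07 = 0.263109 mol
Limiting reagent: B (smaller), n_limiting = 0.263109 mol
mass_C = n_limiting * M_C = 0.263109 * 127.33
mass_C = 33.50166897 g, rounded to 4 dp:

33.5017 g


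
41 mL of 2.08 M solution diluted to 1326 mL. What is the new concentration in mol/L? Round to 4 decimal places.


Dilution: M1*V1 = M2*V2, solve for M2.
M2 = M1*V1 / V2
M2 = 2.08 * 41 / 1326
M2 = 85.28 / 1326
M2 = 0.06431373 mol/L, rounded to 4 dp:

0.0643 mol/L


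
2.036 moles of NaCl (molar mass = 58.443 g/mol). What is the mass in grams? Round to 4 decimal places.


mass = n * M
mass = 2.036 * 58.443
mass = 118.989948 g, rounded to 4 dp:

118.9899 g


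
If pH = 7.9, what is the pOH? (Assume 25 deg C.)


At 25 deg C, pH + pOH = 14.
pOH = 14 - pH = 14 - 7.9
pOH = 6.1:

6.10


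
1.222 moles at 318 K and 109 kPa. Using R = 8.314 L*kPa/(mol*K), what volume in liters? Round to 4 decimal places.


PV = nRT, solve for V = nRT / P.
nRT = 1.222 * 8.314 * 318 = 3230.7871
V = 3230.7871 / 109
V = 29.64024862 L, rounded to 4 dp:

29.6402 L


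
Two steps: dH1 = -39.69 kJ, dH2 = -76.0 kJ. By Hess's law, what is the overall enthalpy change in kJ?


Hess's law: enthalpy is a state function, so add the step enthalpies.
dH_total = dH1 + dH2 = -39.69 + (-76.0)
dH_total = -115.69 kJ:

-115.69 kJ


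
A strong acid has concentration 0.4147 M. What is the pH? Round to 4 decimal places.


A strong acid dissociates completely, so [H+] equals the given concentration.
pH = -log10([H+]) = -log10(0.4147)
pH = 0.38226596, rounded to 4 dp:

0.3823


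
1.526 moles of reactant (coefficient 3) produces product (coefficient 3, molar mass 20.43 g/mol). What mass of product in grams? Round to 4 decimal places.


Use the coefficient ratio to convert reactant moles to product moles, then multiply by the product's molar mass.
moles_P = moles_R * (coeff_P / coeff_R) = 1.526 * (3/3) = 1.526
mass_P = moles_P * M_P = 1.526 * 20.43
mass_P = 31.17618 g, rounded to 4 dp:

31.1762 g


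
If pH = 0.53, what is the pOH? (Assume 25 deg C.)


At 25 deg C, pH + pOH = 14.
pOH = 14 - pH = 14 - 0.53
pOH = 13.47:

13.47


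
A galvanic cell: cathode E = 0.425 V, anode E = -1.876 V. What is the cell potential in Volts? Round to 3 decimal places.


Standard cell potential: E_cell = E_cathode - E_anode.
E_cell = 0.425 - (-1.876)
E_cell = 2.301 V, rounded to 3 dp:

2.301 V


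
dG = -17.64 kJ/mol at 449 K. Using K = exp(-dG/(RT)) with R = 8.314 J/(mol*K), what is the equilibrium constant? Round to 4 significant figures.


dG is in kJ/mol; multiply by 1000 to match R in J/(mol*K).
RT = 8.314 * 449 = 3732.986 J/mol
exponent = -dG*1000 / (RT) = -(-17.64*1000) / 3732.986 = 4.72543963
K = exp(4.72543963)
K = 112.78007, rounded to 4 significant figures:

112.8


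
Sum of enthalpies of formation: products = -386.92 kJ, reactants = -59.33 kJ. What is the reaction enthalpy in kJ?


dH_rxn = sum(dH_f products) - sum(dH_f reactants)
dH_rxn = -386.92 - (-59.33)
dH_rxn = -327.59 kJ:

-327.59 kJ


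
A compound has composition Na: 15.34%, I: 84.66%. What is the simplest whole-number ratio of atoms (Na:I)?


Assume 100 g of compound, divide each mass% by atomic mass to get moles, then normalize by the smallest to get a raw atom ratio.
Moles per 100 g: Na: 15.34/22.99 = 0.6672, I: 84.66/126.904 = 0.6671
Raw ratio (divide by min = 0.6671): Na: 1.0, I: 1.0
Multiply by 1 to clear fractions: Na: 1.0 ~= 1, I: 1.0 ~= 1
Reduce by GCD to get the simplest whole-number ratio:

1:1


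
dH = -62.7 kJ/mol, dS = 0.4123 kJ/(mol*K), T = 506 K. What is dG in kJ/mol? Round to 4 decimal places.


Gibbs: dG = dH - T*dS (consistent units, dS already in kJ/(mol*K)).
T*dS = 506 * 0.4123 = 208.6238
dG = -62.7 - (208.6238)
dG = -271.3238 kJ/mol, rounded to 4 dp:

-271.3238 kJ/mol


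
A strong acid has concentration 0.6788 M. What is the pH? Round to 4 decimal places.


A strong acid dissociates completely, so [H+] equals the given concentration.
pH = -log10([H+]) = -log10(0.6788)
pH = 0.16825817, rounded to 4 dp:

0.1683


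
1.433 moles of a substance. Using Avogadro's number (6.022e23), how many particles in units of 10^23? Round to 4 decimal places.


N = n * NA, then divide by 1e23 for the requested units.
N / 1e23 = n * 6.022
N / 1e23 = 1.433 * 6.022
N / 1e23 = 8.629526, rounded to 4 dp:

8.6295


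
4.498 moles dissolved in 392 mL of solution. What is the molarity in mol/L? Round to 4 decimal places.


Convert volume to liters: V_L = V_mL / 1000.
V_L = 392 / 1000 = 0.392 L
M = n / V_L = 4.498 / 0.392
M = 11.4744898 mol/L, rounded to 4 dp:

11.4745 mol/L


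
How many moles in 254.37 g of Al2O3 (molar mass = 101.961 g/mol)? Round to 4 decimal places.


n = mass / M
n = 254.37 / 101.961
n = 2.49477741 mol, rounded to 4 dp:

2.4948 mol


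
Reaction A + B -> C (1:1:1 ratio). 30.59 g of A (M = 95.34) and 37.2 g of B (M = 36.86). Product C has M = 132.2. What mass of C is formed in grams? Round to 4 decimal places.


Find moles of each reactant; the smaller value is the limiting reagent in a 1:1:1 reaction, so moles_C equals moles of the limiter.
n_A = mass_A / M_A = 30.59 / 95.34 = 0.320852 mol
n_B = mass_B / M_B = 37.2 / 36.86 = 1.009224 mol
Limiting reagent: A (smaller), n_limiting = 0.320852 mol
mass_C = n_limiting * M_C = 0.320852 * 132.2
mass_C = 42.4166344 g, rounded to 4 dp:

42.4166 g


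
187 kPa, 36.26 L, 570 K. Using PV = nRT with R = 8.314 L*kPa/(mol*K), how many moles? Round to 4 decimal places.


PV = nRT, solve for n = PV / (RT).
PV = 187 * 36.26 = 6780.62
RT = 8.314 * 570 = 4738.98
n = 6780.62 / 4738.98
n = 1.43081845 mol, rounded to 4 dp:

1.4308 mol


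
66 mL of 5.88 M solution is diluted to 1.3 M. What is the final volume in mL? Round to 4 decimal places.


Dilution: M1*V1 = M2*V2, solve for V2.
V2 = M1*V1 / M2
V2 = 5.88 * 66 / 1.3
V2 = 388.08 / 1.3
V2 = 298.52307692 mL, rounded to 4 dp:

298.5231 mL


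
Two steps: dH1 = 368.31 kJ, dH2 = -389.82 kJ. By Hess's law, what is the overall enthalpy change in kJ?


Hess's law: enthalpy is a state function, so add the step enthalpies.
dH_total = dH1 + dH2 = 368.31 + (-389.82)
dH_total = -21.51 kJ:

-21.51 kJ


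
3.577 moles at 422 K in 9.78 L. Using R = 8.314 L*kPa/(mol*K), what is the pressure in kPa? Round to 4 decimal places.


PV = nRT, solve for P = nRT / V.
nRT = 3.577 * 8.314 * 422 = 12549.9331
P = 12549.9331 / 9.78
P = 1283.22424335 kPa, rounded to 4 dp:

1283.2242 kPa


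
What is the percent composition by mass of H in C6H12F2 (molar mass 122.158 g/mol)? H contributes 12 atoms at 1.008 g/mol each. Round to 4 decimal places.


pct = 100 * (n_elem * M_elem) / M_total
mass_contribution = 12 * 1.008 = 12.096 g/mol
pct = 100 * 12.096 / 122.158
pct = 9.90193029 %, rounded to 4 dp:

9.9019 %


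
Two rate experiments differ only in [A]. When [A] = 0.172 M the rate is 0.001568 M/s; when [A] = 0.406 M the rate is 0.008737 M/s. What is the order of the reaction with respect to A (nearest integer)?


Rate is proportional to [A]^n, so rate2/rate1 = ([A]2/[A]1)^n. Take logs to solve for n.
rate2/rate1 = 0.008737 / 0.001568 = 5.5721
[A]2/[A]1 = 0.406 / 0.172 = 2.3605
n = ln(5.5721) / ln(2.3605) = 2.0
Nearest integer order:

2


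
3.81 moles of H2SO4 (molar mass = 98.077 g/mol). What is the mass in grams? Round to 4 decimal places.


mass = n * M
mass = 3.81 * 98.077
mass = 373.67337 g, rounded to 4 dp:

373.6734 g


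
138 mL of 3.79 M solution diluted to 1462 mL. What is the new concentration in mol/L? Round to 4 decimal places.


Dilution: M1*V1 = M2*V2, solve for M2.
M2 = M1*V1 / V2
M2 = 3.79 * 138 / 1462
M2 = 523.02 / 1462
M2 = 0.35774282 mol/L, rounded to 4 dp:

0.3577 mol/L


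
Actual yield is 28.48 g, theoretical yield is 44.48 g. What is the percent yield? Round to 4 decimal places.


% yield = 100 * actual / theoretical
% yield = 100 * 28.48 / 44.48
% yield = 64.02877698 %, rounded to 4 dp:

64.0288 %


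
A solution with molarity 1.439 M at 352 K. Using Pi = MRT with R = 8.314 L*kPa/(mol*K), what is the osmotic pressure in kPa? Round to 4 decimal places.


Osmotic pressure (van't Hoff): Pi = M*R*T.
RT = 8.314 * 352 = 2926.528
Pi = 1.439 * 2926.528
Pi = 4211.273792 kPa, rounded to 4 dp:

4211.2738 kPa


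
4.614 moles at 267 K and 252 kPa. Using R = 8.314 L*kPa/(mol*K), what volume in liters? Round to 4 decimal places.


PV = nRT, solve for V = nRT / P.
nRT = 4.614 * 8.314 * 267 = 10242.3325
V = 10242.3325 / 252
V = 40.64417659 L, rounded to 4 dp:

40.6442 L


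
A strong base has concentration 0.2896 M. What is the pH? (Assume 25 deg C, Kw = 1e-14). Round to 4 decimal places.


A strong base dissociates completely, so [OH-] equals the given concentration.
pOH = -log10([OH-]) = -log10(0.2896) = 0.538201
pH = 14 - pOH = 14 - 0.538201
pH = 13.461799, rounded to 4 dp:

13.4618


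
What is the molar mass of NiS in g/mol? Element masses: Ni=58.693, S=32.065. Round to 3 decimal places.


M = sum(count * atomic_mass) over atoms.
M = 1*58.693 + 1*32.065
M = 58.693 + 32.065
M = 90.758 g/mol, rounded to 3 dp:

90.758 g/mol


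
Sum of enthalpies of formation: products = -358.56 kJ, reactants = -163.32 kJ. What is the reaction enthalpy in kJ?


dH_rxn = sum(dH_f products) - sum(dH_f reactants)
dH_rxn = -358.56 - (-163.32)
dH_rxn = -195.24 kJ:

-195.24 kJ


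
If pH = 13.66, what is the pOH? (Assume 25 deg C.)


At 25 deg C, pH + pOH = 14.
pOH = 14 - pH = 14 - 13.66
pOH = 0.34:

0.34


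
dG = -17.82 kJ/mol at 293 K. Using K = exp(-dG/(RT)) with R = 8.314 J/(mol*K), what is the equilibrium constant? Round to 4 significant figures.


dG is in kJ/mol; multiply by 1000 to match R in J/(mol*K).
RT = 8.314 * 293 = 2436.002 J/mol
exponent = -dG*1000 / (RT) = -(-17.82*1000) / 2436.002 = 7.31526493
K = exp(7.31526493)
K = 1503.07, rounded to 4 significant figures:

1503


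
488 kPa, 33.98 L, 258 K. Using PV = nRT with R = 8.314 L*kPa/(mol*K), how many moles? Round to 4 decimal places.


PV = nRT, solve for n = PV / (RT).
PV = 488 * 33.98 = 16582.24
RT = 8.314 * 258 = 2145.012
n = 16582.24 / 2145.012
n = 7.73060477 mol, rounded to 4 dp:

7.7306 mol
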